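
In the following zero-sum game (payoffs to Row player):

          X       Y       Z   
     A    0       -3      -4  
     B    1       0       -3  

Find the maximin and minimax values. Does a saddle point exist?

Maximin = -3, Minimax = -3, Saddle: True

Work:
Row minimums: [-4, -3] → maximin = -3
Column maximums: [1, 0, -3] → minimax = -3
Saddle point exists! Game value = -3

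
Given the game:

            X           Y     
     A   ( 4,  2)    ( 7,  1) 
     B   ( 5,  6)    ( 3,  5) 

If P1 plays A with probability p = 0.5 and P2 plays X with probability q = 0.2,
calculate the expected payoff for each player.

E[P1] = 4.9, E[P2] = 3.2

Work:
E[P1] = p·q·π₁(A,X) + p·(1-q)·π₁(A,Y) + (1-p)·q·π₁(B,X) + (1-p)·(1-q)·π₁(B,Y)
= 0.5·0.2·4 + 0.5·0.8·7 + 0.5·0.2·5 + 0.5·0.8·3
= 4.9

E[P2] = 3.2 (similar calculation)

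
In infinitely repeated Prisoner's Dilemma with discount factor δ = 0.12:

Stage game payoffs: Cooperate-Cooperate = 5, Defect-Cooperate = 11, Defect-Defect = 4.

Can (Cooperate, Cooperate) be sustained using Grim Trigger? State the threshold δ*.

δ* = 0.8571; since δ = 0.12 < 0.8571, cooperation cannot be sustained

Work:
For Grim Trigger:
Cooperate forever: 5/(1-δ)
Defect then punished: 11 + 4·δ/(1-δ)
Need: 5/(1-δ) ≥ 11 + 4·δ/(1-δ)
Solving: δ ≥ (T-R)/(T-P) = (11-5)/(11-4) = 0.8571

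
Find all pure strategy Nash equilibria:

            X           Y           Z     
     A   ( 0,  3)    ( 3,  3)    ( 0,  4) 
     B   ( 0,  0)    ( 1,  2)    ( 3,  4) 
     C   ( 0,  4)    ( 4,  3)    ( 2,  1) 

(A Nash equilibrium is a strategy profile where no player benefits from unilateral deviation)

Nash equilibrium: (B, Z), (C, X)

Work:
Best responses:
  P1 vs X: payoffs [0, 0, 0] → best response A/B/C (payoff 0)
  P1 vs Y: payoffs [3, 1, 4] → best response C (payoff 4)
  P1 vs Z: payoffs [0, 3, 2] → best response B (payoff 3)
  P2 vs A: payoffs [3, 3, 4] → best response Z (payoff 4)
  P2 vs B: payoffs [0, 2, 4] → best response Z (payoff 4)
  P2 vs C: payoffs [4, 3, 1] → best response X (payoff 4)
Mutual best responses: (B,Z), (C,X) → Nash equilibria.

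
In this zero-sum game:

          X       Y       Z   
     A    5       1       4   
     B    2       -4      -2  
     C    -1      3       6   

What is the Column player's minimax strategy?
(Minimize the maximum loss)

Column should play Y, value = 3

Work:
Column player minimizes Row's maximum payoff:
Column X: max payoff to Row = 5
Column Y: max payoff to Row = 3
Column Z: max payoff to Row = 6
Minimum is 3, achieved by column Y.
Minimax strategy: Y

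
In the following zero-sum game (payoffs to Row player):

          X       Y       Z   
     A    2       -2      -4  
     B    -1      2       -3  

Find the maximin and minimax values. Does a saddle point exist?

Maximin = -3, Minimax = -3, Saddle: True

Work:
Row minimums: [-4, -3] → maximin = -3
Column maximums: [2, 2, -3] → minimax = -3
Saddle point exists! Game value = -3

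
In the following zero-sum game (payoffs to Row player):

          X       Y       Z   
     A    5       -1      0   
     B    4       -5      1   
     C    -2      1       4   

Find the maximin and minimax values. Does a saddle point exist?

Maximin = -1, Minimax = 1, Saddle: False

Work:
Row minimums: [-1, -5, -2] → maximin = -1
Column maximums: [5, 1, 4] → minimax = 1
No saddle point (maximin ≠ minimax). Mixed strategy needed.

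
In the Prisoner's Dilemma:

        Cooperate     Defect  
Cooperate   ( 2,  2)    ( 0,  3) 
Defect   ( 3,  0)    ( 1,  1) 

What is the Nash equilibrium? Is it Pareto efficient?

(Defect, Defect) is NE; not Pareto efficient

Work:
Defect dominates Cooperate for both players:
If P2 cooperates: Defect (3) > Cooperate (2)
If P2 defects: Defect (1) > Cooperate (0)
NE: (Defect, Defect) with payoff (1, 1)
But (Cooperate, Cooperate) = (2, 2) Pareto dominates (1, 1)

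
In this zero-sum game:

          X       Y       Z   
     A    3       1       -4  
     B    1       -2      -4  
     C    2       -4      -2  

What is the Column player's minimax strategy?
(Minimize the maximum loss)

Column should play Z, value = -2

Work:
Column player minimizes Row's maximum payoff:
Column X: max payoff to Row = 3
Column Y: max payoff to Row = 1
Column Z: max payoff to Row = -2
Minimum is -2, achieved by column Z.
Minimax strategy: Z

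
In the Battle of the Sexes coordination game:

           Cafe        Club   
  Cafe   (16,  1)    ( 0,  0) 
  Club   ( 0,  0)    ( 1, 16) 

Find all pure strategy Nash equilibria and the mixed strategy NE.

Pure NE: (Cafe, Cafe) and (Club, Club); Mixed NE: p = 0.9412, q = 0.0588

Work:
Check pure NE:
(Cafe, Cafe): (16, 1) - no unilateral deviation beneficial
(Club, Club): (1, 16) - no unilateral deviation beneficial
Mixed NE: P1 plays Cafe with p = 0.9412, P2 plays Cafe with q = 0.0588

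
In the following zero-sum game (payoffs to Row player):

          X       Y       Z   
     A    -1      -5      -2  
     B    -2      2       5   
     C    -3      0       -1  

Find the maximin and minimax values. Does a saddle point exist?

Maximin = -2, Minimax = -1, Saddle: False

Work:
Row minimums: [-5, -2, -3] → maximin = -2
Column maximums: [-1, 2, 5] → minimax = -1
No saddle point (maximin ≠ minimax). Mixed strategy needed.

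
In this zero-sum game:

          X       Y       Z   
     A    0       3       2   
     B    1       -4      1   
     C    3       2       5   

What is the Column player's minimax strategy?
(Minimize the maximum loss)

Column should play X or Y (all achieve the minimum), value = 3

Work:
Column player minimizes Row's maximum payoff:
Column X: max payoff to Row = 3
Column Y: max payoff to Row = 3
Column Z: max payoff to Row = 5
Minimum is 3, achieved by columns X, Y (tied).
Each of X or Y is a minimax strategy.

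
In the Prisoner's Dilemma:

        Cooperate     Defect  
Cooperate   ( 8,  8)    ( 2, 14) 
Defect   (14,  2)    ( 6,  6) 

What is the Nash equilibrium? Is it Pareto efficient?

(Defect, Defect) is NE; not Pareto efficient

Work:
Defect dominates Cooperate for both players:
If P2 cooperates: Defect (14) > Cooperate (8)
If P2 defects: Defect (6) > Cooperate (2)
NE: (Defect, Defect) with payoff (6, 6)
But (Cooperate, Cooperate) = (8, 8) Pareto dominates (6, 6)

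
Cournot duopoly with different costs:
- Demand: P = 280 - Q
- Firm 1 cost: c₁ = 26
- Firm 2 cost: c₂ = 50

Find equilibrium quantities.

q₁* = 92.67, q₂* = 68.67

Work:
Reaction: q₁ = (280 - 26 - q₂)/2
Reaction: q₂ = (280 - 50 - q₁)/2
Solve simultaneously:
q₁* = (280 - 2×26 + 50)/3 = 92.67
q₂* = (280 - 2×50 + 26)/3 = 68.67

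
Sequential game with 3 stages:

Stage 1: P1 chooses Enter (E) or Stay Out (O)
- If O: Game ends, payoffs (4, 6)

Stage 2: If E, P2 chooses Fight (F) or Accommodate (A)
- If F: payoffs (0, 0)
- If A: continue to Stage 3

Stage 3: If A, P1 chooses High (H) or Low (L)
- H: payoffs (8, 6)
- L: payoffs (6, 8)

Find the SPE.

SPE: (E, A, H); Outcome (8, 6)

Work:
Stage 3: P1 chooses H (8 vs 6)
Stage 2: P2: F->0, A->6 (anticipating H). Choose A
Stage 1: P1: O->4, E->8 (anticipating A, H). Choose E
SPE path: E -> A -> H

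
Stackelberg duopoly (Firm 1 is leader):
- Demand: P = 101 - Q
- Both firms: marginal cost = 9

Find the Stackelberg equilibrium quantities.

q₁* (leader) = 46.0, q₂* (follower) = 23.0

Work:
Follower's reaction: q₂ = (a - c - q₁)/2
Leader substitutes: π₁ = q₁·(a - q₁ - (a-c-q₁)/2 - c)
FOC: q₁* = (101 - 9)/2 = 46.00
Then: q₂* = (101 - 9 - 46.0)/2 = 23.00
Leader has first-mover advantage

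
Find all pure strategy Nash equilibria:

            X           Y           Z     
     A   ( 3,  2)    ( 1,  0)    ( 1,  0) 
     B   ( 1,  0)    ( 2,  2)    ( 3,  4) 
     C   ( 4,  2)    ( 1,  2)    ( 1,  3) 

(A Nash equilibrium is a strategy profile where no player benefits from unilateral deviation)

Nash equilibrium: (B, Z)

Work:
Best responses:
  P1 vs X: payoffs [3, 1, 4] → best response C (payoff 4)
  P1 vs Y: payoffs [1, 2, 1] → best response B (payoff 2)
  P1 vs Z: payoffs [1, 3, 1] → best response B (payoff 3)
  P2 vs A: payoffs [2, 0, 0] → best response X (payoff 2)
  P2 vs B: payoffs [0, 2, 4] → best response Z (payoff 4)
  P2 vs C: payoffs [2, 2, 3] → best response Z (payoff 3)
Mutual best responses: (B,Z) → Nash equilibria.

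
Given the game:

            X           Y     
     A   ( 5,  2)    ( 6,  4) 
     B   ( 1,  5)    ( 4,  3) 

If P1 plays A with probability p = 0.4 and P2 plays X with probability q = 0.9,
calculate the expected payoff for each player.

E[P1] = 2.82, E[P2] = 3.76

Work:
E[P1] = p·q·π₁(A,X) + p·(1-q)·π₁(A,Y) + (1-p)·q·π₁(B,X) + (1-p)·(1-q)·π₁(B,Y)
= 0.4·0.9·5 + 0.4·0.1·6 + 0.6·0.9·1 + 0.6·0.1·4
= 2.82

E[P2] = 3.76 (similar calculation)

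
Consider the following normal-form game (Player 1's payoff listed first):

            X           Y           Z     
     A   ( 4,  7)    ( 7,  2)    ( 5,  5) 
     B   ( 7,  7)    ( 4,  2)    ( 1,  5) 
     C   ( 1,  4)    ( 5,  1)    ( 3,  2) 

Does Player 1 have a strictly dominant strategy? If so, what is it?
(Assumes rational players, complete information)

No strictly dominant strategy exists for Player 1

Work:
A strategy strictly dominates another if it gives a strictly higher payoff against every opponent action. Compare each pair of P1's strategies column-by-column:
  A vs B: [4 vs 7, 7 vs 4, 5 vs 1] → A does not strictly dominate B (column X: 4 ≤ 7)
  A vs C: [4 vs 1, 7 vs 5, 5 vs 3] → A strictly dominates C
  B vs A: [7 vs 4, 4 vs 7, 1 vs 5] → B does not strictly dominate A (column Y: 4 ≤ 7)
  B vs C: [7 vs 1, 4 vs 5, 1 vs 3] → B does not strictly dominate C (column Y: 4 ≤ 5)
  C vs A: [1 vs 4, 5 vs 7, 3 vs 5] → C does not strictly dominate A (column X: 1 ≤ 4)
  C vs B: [1 vs 7, 5 vs 4, 3 vs 1] → C does not strictly dominate B (column X: 1 ≤ 7)
No single strategy strictly dominates all others → no strictly dominant strategy.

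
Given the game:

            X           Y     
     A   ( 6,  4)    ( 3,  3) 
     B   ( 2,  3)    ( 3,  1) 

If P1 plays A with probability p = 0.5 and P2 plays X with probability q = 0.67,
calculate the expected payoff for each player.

E[P1] = 3.67, E[P2] = 3.005

Work:
E[P1] = p·q·π₁(A,X) + p·(1-q)·π₁(A,Y) + (1-p)·q·π₁(B,X) + (1-p)·(1-q)·π₁(B,Y)
= 0.5·0.67·6 + 0.5·0.33·3 + 0.5·0.67·2 + 0.5·0.33·3
= 3.67

E[P2] = 3.005 (similar calculation)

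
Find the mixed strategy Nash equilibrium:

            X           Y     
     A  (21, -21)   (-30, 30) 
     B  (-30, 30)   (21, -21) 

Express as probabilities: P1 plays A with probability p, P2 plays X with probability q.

p = 0.5, q = 0.5

Work:
Find probabilities that make opponent indifferent:
P2 chooses q to make P1 indifferent between A and B
P1 chooses p to make P2 indifferent between X and Y
Mixed NE: P1 plays (A: 0.5, B: 0.5), P2 plays (X: 0.5, Y: 0.5)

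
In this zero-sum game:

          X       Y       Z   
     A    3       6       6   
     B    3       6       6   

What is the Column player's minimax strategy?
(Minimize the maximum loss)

Column should play X, value = 3

Work:
Column player minimizes Row's maximum payoff:
Column X: max payoff to Row = 3
Column Y: max payoff to Row = 6
Column Z: max payoff to Row = 6
Minimum is 3, achieved by column X.
Minimax strategy: X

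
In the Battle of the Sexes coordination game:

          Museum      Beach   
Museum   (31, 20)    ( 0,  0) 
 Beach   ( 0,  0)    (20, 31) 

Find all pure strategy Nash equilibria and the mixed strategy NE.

Pure NE: (Museum, Museum) and (Beach, Beach); Mixed NE: p = 0.6078, q = 0.3922

Work:
Check pure NE:
(Museum, Museum): (31, 20) - no unilateral deviation beneficial
(Beach, Beach): (20, 31) - no unilateral deviation beneficial
Mixed NE: P1 plays Museum with p = 0.6078, P2 plays Museum with q = 0.3922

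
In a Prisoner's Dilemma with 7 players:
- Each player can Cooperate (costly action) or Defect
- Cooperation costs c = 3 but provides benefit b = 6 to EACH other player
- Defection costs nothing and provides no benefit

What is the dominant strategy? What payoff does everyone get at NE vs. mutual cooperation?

Dominant: Defect; NE payoff = 0; Coop payoff = 33

Work:
Defect dominates (saves cost c = 3, benefit to others is external)
NE: All defect → everyone gets 0
If all cooperate: each receives (6)×6 - 3 = 33
Social dilemma: 33 > 0 but NE gives 0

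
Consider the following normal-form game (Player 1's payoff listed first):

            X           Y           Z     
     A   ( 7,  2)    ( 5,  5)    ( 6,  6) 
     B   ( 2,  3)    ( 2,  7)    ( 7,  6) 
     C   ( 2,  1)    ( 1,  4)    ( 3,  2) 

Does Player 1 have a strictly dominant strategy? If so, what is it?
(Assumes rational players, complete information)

No strictly dominant strategy exists for Player 1

Work:
A strategy strictly dominates another if it gives a strictly higher payoff against every opponent action. Compare each pair of P1's strategies column-by-column:
  A vs B: [7 vs 2, 5 vs 2, 6 vs 7] → A does not strictly dominate B (column Z: 6 ≤ 7)
  A vs C: [7 vs 2, 5 vs 1, 6 vs 3] → A strictly dominates C
  B vs A: [2 vs 7, 2 vs 5, 7 vs 6] → B does not strictly dominate A (column X: 2 ≤ 7)
  B vs C: [2 vs 2, 2 vs 1, 7 vs 3] → B does not strictly dominate C (column X: 2 ≤ 2)
  C vs A: [2 vs 7, 1 vs 5, 3 vs 6] → C does not strictly dominate A (column X: 2 ≤ 7)
  C vs B: [2 vs 2, 1 vs 2, 3 vs 7] → C does not strictly dominate B (column X: 2 ≤ 2)
No single strategy strictly dominates all others → no strictly dominant strategy.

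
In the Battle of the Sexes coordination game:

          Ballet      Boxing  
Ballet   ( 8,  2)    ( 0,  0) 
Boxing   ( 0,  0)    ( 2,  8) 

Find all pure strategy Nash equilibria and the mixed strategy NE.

Pure NE: (Ballet, Ballet) and (Boxing, Boxing); Mixed NE: p = 0.8, q = 0.2

Work:
Check pure NE:
(Ballet, Ballet): (8, 2) - no unilateral deviation beneficial
(Boxing, Boxing): (2, 8) - no unilateral deviation beneficial
Mixed NE: P1 plays Ballet with p = 0.8, P2 plays Ballet with q = 0.2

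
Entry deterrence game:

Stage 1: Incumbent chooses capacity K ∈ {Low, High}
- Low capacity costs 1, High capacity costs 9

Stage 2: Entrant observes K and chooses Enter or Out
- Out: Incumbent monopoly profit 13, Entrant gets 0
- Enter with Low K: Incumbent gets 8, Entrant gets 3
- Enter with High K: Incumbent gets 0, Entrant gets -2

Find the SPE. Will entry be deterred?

SPE: (Low, Enter|Low, Out|High); Entry not deterred. Incumbent net profit = 7, Entrant gets 3

Work:
After Low K: Entrant enters (3 > 0)
After High K: Entrant stays out (-2 < 0)
Incumbent: Low → 8−1=7, High → 13−9=4
Incumbent chooses Low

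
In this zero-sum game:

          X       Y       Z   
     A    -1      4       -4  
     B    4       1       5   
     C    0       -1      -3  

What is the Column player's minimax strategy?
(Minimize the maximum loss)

Column should play X or Y (all achieve the minimum), value = 4

Work:
Column player minimizes Row's maximum payoff:
Column X: max payoff to Row = 4
Column Y: max payoff to Row = 4
Column Z: max payoff to Row = 5
Minimum is 4, achieved by columns X, Y (tied).
Each of X or Y is a minimax strategy.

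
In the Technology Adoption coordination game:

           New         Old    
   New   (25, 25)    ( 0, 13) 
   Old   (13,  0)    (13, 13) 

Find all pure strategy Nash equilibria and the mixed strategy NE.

Pure NE: (New, New) and (Old, Old); Mixed NE: p = 0.52, q = 0.52

Work:
Check pure NE:
(New, New): (25, 25) - no unilateral deviation beneficial
(Old, Old): (13, 13) - no unilateral deviation beneficial
Mixed NE: P1 plays New with p = 0.52, P2 plays New with q = 0.52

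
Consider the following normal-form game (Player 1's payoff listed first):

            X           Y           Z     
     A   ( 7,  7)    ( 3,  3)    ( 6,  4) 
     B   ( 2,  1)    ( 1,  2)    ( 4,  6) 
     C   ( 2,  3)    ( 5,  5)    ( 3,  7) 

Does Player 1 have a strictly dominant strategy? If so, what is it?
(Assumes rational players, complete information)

No strictly dominant strategy exists for Player 1

Work:
A strategy strictly dominates another if it gives a strictly higher payoff against every opponent action. Compare each pair of P1's strategies column-by-column:
  A vs B: [7 vs 2, 3 vs 1, 6 vs 4] → A strictly dominates B
  A vs C: [7 vs 2, 3 vs 5, 6 vs 3] → A does not strictly dominate C (column Y: 3 ≤ 5)
  B vs A: [2 vs 7, 1 vs 3, 4 vs 6] → B does not strictly dominate A (column X: 2 ≤ 7)
  B vs C: [2 vs 2, 1 vs 5, 4 vs 3] → B does not strictly dominate C (column X: 2 ≤ 2)
  C vs A: [2 vs 7, 5 vs 3, 3 vs 6] → C does not strictly dominate A (column X: 2 ≤ 7)
  C vs B: [2 vs 2, 5 vs 1, 3 vs 4] → C does not strictly dominate B (column X: 2 ≤ 2)
No single strategy strictly dominates all others → no strictly dominant strategy.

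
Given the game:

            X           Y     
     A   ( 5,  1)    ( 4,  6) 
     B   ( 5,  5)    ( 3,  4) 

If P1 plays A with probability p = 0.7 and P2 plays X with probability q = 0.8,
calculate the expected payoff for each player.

E[P1] = 4.74, E[P2] = 2.84

Work:
E[P1] = p·q·π₁(A,X) + p·(1-q)·π₁(A,Y) + (1-p)·q·π₁(B,X) + (1-p)·(1-q)·π₁(B,Y)
= 0.7·0.8·5 + 0.7·0.2·4 + 0.3·0.8·5 + 0.3·0.2·3
= 4.74

E[P2] = 2.84 (similar calculation)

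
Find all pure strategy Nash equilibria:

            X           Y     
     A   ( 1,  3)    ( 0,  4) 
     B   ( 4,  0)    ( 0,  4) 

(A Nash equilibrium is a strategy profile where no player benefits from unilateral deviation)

Nash equilibrium: (A, Y), (B, Y)

Work:
Best responses:
  P1 vs X: payoffs [1, 4] → best response B (payoff 4)
  P1 vs Y: payoffs [0, 0] → best response A/B (payoff 0)
  P2 vs A: payoffs [3, 4] → best response Y (payoff 4)
  P2 vs B: payoffs [0, 4] → best response Y (payoff 4)
Mutual best responses: (A,Y), (B,Y) → Nash equilibria.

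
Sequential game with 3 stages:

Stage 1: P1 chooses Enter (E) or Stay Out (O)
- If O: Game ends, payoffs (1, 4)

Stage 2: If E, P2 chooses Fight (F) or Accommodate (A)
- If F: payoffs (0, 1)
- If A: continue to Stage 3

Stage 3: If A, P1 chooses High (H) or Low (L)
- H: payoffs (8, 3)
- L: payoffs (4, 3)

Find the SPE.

SPE: (E, A, H); Outcome (8, 3)

Work:
Stage 3: P1 chooses H (8 vs 4)
Stage 2: P2: F->1, A->3 (anticipating H). Choose A
Stage 1: P1: O->1, E->8 (anticipating A, H). Choose E
SPE path: E -> A -> H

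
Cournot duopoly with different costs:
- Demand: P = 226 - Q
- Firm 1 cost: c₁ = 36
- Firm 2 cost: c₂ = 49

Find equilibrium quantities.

q₁* = 67.67, q₂* = 54.67

Work:
Reaction: q₁ = (226 - 36 - q₂)/2
Reaction: q₂ = (226 - 49 - q₁)/2
Solve simultaneously:
q₁* = (226 - 2×36 + 49)/3 = 67.67
q₂* = (226 - 2×49 + 36)/3 = 54.67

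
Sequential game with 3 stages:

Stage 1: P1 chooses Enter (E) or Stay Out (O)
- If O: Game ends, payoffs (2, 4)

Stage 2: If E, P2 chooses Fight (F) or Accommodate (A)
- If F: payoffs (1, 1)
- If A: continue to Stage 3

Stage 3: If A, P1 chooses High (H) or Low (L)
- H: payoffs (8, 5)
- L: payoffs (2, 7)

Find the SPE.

SPE: (E, A, H); Outcome (8, 5)

Work:
Stage 3: P1 chooses H (8 vs 2)
Stage 2: P2: F->1, A->5 (anticipating H). Choose A
Stage 1: P1: O->2, E->8 (anticipating A, H). Choose E
SPE path: E -> A -> H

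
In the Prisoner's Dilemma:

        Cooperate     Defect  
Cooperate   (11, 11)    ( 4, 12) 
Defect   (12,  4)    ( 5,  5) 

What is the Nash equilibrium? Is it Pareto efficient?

(Defect, Defect) is NE; not Pareto efficient

Work:
Defect dominates Cooperate for both players:
If P2 cooperates: Defect (12) > Cooperate (11)
If P2 defects: Defect (5) > Cooperate (4)
NE: (Defect, Defect) with payoff (5, 5)
But (Cooperate, Cooperate) = (11, 11) Pareto dominates (5, 5)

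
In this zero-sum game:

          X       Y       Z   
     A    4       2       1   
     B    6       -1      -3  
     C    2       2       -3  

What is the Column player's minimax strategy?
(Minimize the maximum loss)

Column should play Z, value = 1

Work:
Column player minimizes Row's maximum payoff:
Column X: max payoff to Row = 6
Column Y: max payoff to Row = 2
Column Z: max payoff to Row = 1
Minimum is 1, achieved by column Z.
Minimax strategy: Z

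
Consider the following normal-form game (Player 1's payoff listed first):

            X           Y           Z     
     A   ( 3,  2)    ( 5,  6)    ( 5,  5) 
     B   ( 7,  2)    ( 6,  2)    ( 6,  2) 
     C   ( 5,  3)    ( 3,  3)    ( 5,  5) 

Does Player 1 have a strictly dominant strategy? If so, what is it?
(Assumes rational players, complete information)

Yes, Player 1's strictly dominant strategy is B

Work:
A strategy strictly dominates another if it gives a strictly higher payoff against every opponent action. Compare each pair of P1's strategies column-by-column:
  A vs B: [3 vs 7, 5 vs 6, 5 vs 6] → A does not strictly dominate B (column X: 3 ≤ 7)
  A vs C: [3 vs 5, 5 vs 3, 5 vs 5] → A does not strictly dominate C (column X: 3 ≤ 5)
  B vs A: [7 vs 3, 6 vs 5, 6 vs 5] → B strictly dominates A
  B vs C: [7 vs 5, 6 vs 3, 6 vs 5] → B strictly dominates C
  C vs A: [5 vs 3, 3 vs 5, 5 vs 5] → C does not strictly dominate A (column Y: 3 ≤ 5)
  C vs B: [5 vs 7, 3 vs 6, 5 vs 6] → C does not strictly dominate B (column X: 5 ≤ 7)
B strictly dominates every other strategy → strictly dominant.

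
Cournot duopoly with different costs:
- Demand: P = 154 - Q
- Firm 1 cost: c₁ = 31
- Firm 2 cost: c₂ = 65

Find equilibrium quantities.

q₁* = 52.33, q₂* = 18.33

Work:
Reaction: q₁ = (154 - 31 - q₂)/2
Reaction: q₂ = (154 - 65 - q₁)/2
Solve simultaneously:
q₁* = (154 - 2×31 + 65)/3 = 52.33
q₂* = (154 - 2×65 + 31)/3 = 18.33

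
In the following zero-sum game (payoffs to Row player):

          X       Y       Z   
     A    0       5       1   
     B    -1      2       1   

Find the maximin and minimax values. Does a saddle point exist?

Maximin = 0, Minimax = 0, Saddle: True

Work:
Row minimums: [0, -1] → maximin = 0
Column maximums: [0, 5, 1] → minimax = 0
Saddle point exists! Game value = 0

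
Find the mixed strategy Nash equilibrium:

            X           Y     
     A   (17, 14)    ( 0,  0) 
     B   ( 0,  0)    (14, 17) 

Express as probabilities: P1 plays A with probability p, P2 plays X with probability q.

p = 0.5484, q = 0.4516

Work:
Find probabilities that make opponent indifferent:
P2 chooses q to make P1 indifferent between A and B
P1 chooses p to make P2 indifferent between X and Y
Mixed NE: P1 plays (A: 0.5484, B: 0.4516), P2 plays (X: 0.4516, Y: 0.5484)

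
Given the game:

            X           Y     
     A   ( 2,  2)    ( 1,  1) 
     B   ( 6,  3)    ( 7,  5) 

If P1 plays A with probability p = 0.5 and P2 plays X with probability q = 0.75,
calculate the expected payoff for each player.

E[P1] = 4.0, E[P2] = 2.625

Work:
E[P1] = p·q·π₁(A,X) + p·(1-q)·π₁(A,Y) + (1-p)·q·π₁(B,X) + (1-p)·(1-q)·π₁(B,Y)
= 0.5·0.75·2 + 0.5·0.25·1 + 0.5·0.75·6 + 0.5·0.25·7
= 4.0

E[P2] = 2.625 (similar calculation)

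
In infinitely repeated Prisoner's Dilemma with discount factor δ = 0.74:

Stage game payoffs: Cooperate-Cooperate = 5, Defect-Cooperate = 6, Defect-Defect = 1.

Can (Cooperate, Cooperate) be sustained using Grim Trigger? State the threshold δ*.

δ* = 0.2; since δ = 0.74 ≥ 0.2, cooperation can be sustained

Work:
For Grim Trigger:
Cooperate forever: 5/(1-δ)
Defect then punished: 6 + 1·δ/(1-δ)
Need: 5/(1-δ) ≥ 6 + 1·δ/(1-δ)
Solving: δ ≥ (T-R)/(T-P) = (6-5)/(6-1) = 0.2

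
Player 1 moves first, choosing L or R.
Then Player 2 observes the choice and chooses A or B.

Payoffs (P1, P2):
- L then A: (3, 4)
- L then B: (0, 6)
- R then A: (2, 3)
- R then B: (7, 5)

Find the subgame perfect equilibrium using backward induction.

P1 plays R, P2 plays B after L and B after R; Payoff (7, 5)

Work:
Backward induction:
After L: P2 chooses B → P1 gets 0
After R: P2 chooses B → P1 gets 7
P1 chooses R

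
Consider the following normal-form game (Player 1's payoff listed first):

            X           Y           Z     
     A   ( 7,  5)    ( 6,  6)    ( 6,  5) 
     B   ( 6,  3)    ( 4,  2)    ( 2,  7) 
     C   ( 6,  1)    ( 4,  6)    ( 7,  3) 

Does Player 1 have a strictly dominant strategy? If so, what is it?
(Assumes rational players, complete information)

No strictly dominant strategy exists for Player 1

Work:
A strategy strictly dominates another if it gives a strictly higher payoff against every opponent action. Compare each pair of P1's strategies column-by-column:
  A vs B: [7 vs 6, 6 vs 4, 6 vs 2] → A strictly dominates B
  A vs C: [7 vs 6, 6 vs 4, 6 vs 7] → A does not strictly dominate C (column Z: 6 ≤ 7)
  B vs A: [6 vs 7, 4 vs 6, 2 vs 6] → B does not strictly dominate A (column X: 6 ≤ 7)
  B vs C: [6 vs 6, 4 vs 4, 2 vs 7] → B does not strictly dominate C (column X: 6 ≤ 6)
  C vs A: [6 vs 7, 4 vs 6, 7 vs 6] → C does not strictly dominate A (column X: 6 ≤ 7)
  C vs B: [6 vs 6, 4 vs 4, 7 vs 2] → C does not strictly dominate B (column X: 6 ≤ 6)
No single strategy strictly dominates all others → no strictly dominant strategy.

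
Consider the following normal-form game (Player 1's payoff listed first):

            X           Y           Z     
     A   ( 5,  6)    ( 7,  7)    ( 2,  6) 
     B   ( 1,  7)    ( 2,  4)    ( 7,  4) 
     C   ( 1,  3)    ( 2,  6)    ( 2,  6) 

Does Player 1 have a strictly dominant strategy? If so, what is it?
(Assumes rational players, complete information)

No strictly dominant strategy exists for Player 1

Work:
A strategy strictly dominates another if it gives a strictly higher payoff against every opponent action. Compare each pair of P1's strategies column-by-column:
  A vs B: [5 vs 1, 7 vs 2, 2 vs 7] → A does not strictly dominate B (column Z: 2 ≤ 7)
  A vs C: [5 vs 1, 7 vs 2, 2 vs 2] → A does not strictly dominate C (column Z: 2 ≤ 2)
  B vs A: [1 vs 5, 2 vs 7, 7 vs 2] → B does not strictly dominate A (column X: 1 ≤ 5)
  B vs C: [1 vs 1, 2 vs 2, 7 vs 2] → B does not strictly dominate C (column X: 1 ≤ 1)
  C vs A: [1 vs 5, 2 vs 7, 2 vs 2] → C does not strictly dominate A (column X: 1 ≤ 5)
  C vs B: [1 vs 1, 2 vs 2, 2 vs 7] → C does not strictly dominate B (column X: 1 ≤ 1)
No single strategy strictly dominates all others → no strictly dominant strategy.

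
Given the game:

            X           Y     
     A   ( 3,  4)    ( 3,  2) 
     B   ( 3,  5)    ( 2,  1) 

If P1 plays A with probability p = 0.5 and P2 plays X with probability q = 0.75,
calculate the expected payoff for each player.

E[P1] = 2.875, E[P2] = 3.75

Work:
E[P1] = p·q·π₁(A,X) + p·(1-q)·π₁(A,Y) + (1-p)·q·π₁(B,X) + (1-p)·(1-q)·π₁(B,Y)
= 0.5·0.75·3 + 0.5·0.25·3 + 0.5·0.75·3 + 0.5·0.25·2
= 2.875

E[P2] = 3.75 (similar calculation)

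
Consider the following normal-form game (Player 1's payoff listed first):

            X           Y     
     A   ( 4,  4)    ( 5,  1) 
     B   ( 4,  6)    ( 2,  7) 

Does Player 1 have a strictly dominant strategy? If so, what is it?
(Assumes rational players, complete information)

No strictly dominant strategy exists for Player 1

Work:
A strategy strictly dominates another if it gives a strictly higher payoff against every opponent action. Compare each pair of P1's strategies column-by-column:
  A vs B: [4 vs 4, 5 vs 2] → A does not strictly dominate B (column X: 4 ≤ 4)
  B vs A: [4 vs 4, 2 vs 5] → B does not strictly dominate A (column X: 4 ≤ 4)
No single strategy strictly dominates all others → no strictly dominant strategy.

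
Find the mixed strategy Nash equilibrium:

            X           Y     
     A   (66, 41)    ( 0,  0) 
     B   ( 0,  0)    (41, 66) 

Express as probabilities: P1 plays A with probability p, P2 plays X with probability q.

p = 0.6168, q = 0.3832

Work:
Find probabilities that make opponent indifferent:
P2 chooses q to make P1 indifferent between A and B
P1 chooses p to make P2 indifferent between X and Y
Mixed NE: P1 plays (A: 0.6168, B: 0.3832), P2 plays (X: 0.3832, Y: 0.6168)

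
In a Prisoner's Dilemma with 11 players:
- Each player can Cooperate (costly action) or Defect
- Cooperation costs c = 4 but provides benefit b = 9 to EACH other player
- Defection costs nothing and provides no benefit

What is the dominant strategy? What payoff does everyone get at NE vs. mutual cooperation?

Dominant: Defect; NE payoff = 0; Coop payoff = 86

Work:
Defect dominates (saves cost c = 4, benefit to others is external)
NE: All defect → everyone gets 0
If all cooperate: each receives (10)×9 - 4 = 86
Social dilemma: 86 > 0 but NE gives 0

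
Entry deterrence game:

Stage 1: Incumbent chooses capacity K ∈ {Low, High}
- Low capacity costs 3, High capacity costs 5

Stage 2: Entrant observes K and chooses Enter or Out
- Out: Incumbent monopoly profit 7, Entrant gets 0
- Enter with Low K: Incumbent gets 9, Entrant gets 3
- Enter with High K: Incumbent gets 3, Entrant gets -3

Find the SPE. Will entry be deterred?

SPE: (Low, Enter|Low, Out|High); Entry not deterred. Incumbent net profit = 6, Entrant gets 3

Work:
After Low K: Entrant enters (3 > 0)
After High K: Entrant stays out (-3 < 0)
Incumbent: Low → 9−3=6, High → 7−5=2
Incumbent chooses Low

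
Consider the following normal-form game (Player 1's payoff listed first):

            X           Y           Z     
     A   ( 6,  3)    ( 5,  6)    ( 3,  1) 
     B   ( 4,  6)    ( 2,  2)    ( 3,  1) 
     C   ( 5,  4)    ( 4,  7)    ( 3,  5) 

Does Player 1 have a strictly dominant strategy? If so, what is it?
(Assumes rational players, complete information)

No strictly dominant strategy exists for Player 1

Work:
A strategy strictly dominates another if it gives a strictly higher payoff against every opponent action. Compare each pair of P1's strategies column-by-column:
  A vs B: [6 vs 4, 5 vs 2, 3 vs 3] → A does not strictly dominate B (column Z: 3 ≤ 3)
  A vs C: [6 vs 5, 5 vs 4, 3 vs 3] → A does not strictly dominate C (column Z: 3 ≤ 3)
  B vs A: [4 vs 6, 2 vs 5, 3 vs 3] → B does not strictly dominate A (column X: 4 ≤ 6)
  B vs C: [4 vs 5, 2 vs 4, 3 vs 3] → B does not strictly dominate C (column X: 4 ≤ 5)
  C vs A: [5 vs 6, 4 vs 5, 3 vs 3] → C does not strictly dominate A (column X: 5 ≤ 6)
  C vs B: [5 vs 4, 4 vs 2, 3 vs 3] → C does not strictly dominate B (column Z: 3 ≤ 3)
No single strategy strictly dominates all others → no strictly dominant strategy.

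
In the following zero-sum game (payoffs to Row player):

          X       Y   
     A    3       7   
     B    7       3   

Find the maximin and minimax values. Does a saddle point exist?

Maximin = 3, Minimax = 7, Saddle: False

Work:
Row minimums: [3, 3] → maximin = 3
Column maximums: [7, 7] → minimax = 7
No saddle point (maximin ≠ minimax). Mixed strategy needed.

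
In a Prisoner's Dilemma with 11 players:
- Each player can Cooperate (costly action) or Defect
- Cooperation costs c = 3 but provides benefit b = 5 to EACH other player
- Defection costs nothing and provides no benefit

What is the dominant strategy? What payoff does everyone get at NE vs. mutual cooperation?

Dominant: Defect; NE payoff = 0; Coop payoff = 47

Work:
Defect dominates (saves cost c = 3, benefit to others is external)
NE: All defect → everyone gets 0
If all cooperate: each receives (10)×5 - 3 = 47
Social dilemma: 47 > 0 but NE gives 0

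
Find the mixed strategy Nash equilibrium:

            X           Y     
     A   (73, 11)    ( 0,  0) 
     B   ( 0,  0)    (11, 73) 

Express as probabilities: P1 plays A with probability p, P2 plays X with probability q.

p = 0.869, q = 0.131

Work:
Find probabilities that make opponent indifferent:
P2 chooses q to make P1 indifferent between A and B
P1 chooses p to make P2 indifferent between X and Y
Mixed NE: P1 plays (A: 0.869, B: 0.131), P2 plays (X: 0.131, Y: 0.869)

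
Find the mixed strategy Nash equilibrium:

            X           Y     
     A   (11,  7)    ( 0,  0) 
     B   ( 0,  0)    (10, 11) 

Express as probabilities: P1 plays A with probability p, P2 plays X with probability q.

p = 0.6111, q = 0.4762

Work:
Find probabilities that make opponent indifferent:
P2 chooses q to make P1 indifferent between A and B
P1 chooses p to make P2 indifferent between X and Y
Mixed NE: P1 plays (A: 0.6111, B: 0.3889), P2 plays (X: 0.4762, Y: 0.5238)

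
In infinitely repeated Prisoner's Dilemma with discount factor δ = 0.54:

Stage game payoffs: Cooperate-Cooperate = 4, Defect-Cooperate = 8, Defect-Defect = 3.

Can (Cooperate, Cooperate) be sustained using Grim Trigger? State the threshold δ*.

δ* = 0.8; since δ = 0.54 < 0.8, cooperation cannot be sustained

Work:
For Grim Trigger:
Cooperate forever: 4/(1-δ)
Defect then punished: 8 + 3·δ/(1-δ)
Need: 4/(1-δ) ≥ 8 + 3·δ/(1-δ)
Solving: δ ≥ (T-R)/(T-P) = (8-4)/(8-3) = 0.8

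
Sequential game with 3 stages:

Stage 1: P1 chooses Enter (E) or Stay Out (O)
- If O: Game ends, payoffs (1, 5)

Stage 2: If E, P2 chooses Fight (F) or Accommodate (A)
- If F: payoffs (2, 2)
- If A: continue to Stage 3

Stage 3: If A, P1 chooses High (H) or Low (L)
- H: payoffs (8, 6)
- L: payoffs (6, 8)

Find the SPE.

SPE: (E, A, H); Outcome (8, 6)

Work:
Stage 3: P1 chooses H (8 vs 6)
Stage 2: P2: F->2, A->6 (anticipating H). Choose A
Stage 1: P1: O->1, E->8 (anticipating A, H). Choose E
SPE path: E -> A -> H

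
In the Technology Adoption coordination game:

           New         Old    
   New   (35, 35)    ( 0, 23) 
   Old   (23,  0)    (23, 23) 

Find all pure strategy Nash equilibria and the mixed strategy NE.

Pure NE: (New, New) and (Old, Old); Mixed NE: p = 0.6571, q = 0.6571

Work:
Check pure NE:
(New, New): (35, 35) - no unilateral deviation beneficial
(Old, Old): (23, 23) - no unilateral deviation beneficial
Mixed NE: P1 plays New with p = 0.6571, P2 plays New with q = 0.6571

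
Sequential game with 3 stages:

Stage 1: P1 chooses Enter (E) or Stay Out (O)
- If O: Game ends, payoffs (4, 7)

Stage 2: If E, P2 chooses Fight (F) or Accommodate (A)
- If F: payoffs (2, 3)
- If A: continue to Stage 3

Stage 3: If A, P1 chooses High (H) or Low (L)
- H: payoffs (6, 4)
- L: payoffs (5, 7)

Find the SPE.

SPE: (E, A, H); Outcome (6, 4)

Work:
Stage 3: P1 chooses H (6 vs 5)
Stage 2: P2: F->3, A->4 (anticipating H). Choose A
Stage 1: P1: O->4, E->6 (anticipating A, H). Choose E
SPE path: E -> A -> H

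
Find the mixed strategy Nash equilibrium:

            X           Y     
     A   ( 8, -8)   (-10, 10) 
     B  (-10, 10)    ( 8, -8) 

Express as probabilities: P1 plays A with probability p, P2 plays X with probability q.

p = 0.5, q = 0.5

Work:
Find probabilities that make opponent indifferent:
P2 chooses q to make P1 indifferent between A and B
P1 chooses p to make P2 indifferent between X and Y
Mixed NE: P1 plays (A: 0.5, B: 0.5), P2 plays (X: 0.5, Y: 0.5)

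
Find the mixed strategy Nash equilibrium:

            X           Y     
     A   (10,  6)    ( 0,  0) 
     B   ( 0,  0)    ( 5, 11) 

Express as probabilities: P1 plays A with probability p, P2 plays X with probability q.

p = 0.6471, q = 0.3333

Work:
Find probabilities that make opponent indifferent:
P2 chooses q to make P1 indifferent between A and B
P1 chooses p to make P2 indifferent between X and Y
Mixed NE: P1 plays (A: 0.6471, B: 0.3529), P2 plays (X: 0.3333, Y: 0.6667)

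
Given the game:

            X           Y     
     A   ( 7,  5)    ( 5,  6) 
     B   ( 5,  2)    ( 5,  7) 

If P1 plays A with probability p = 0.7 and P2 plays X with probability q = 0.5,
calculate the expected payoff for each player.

E[P1] = 5.7, E[P2] = 5.2

Work:
E[P1] = p·q·π₁(A,X) + p·(1-q)·π₁(A,Y) + (1-p)·q·π₁(B,X) + (1-p)·(1-q)·π₁(B,Y)
= 0.7·0.5·7 + 0.7·0.5·5 + 0.3·0.5·5 + 0.3·0.5·5
= 5.7

E[P2] = 5.2 (similar calculation)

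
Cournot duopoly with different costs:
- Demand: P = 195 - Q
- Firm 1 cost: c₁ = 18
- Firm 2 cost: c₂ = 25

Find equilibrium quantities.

q₁* = 61.33, q₂* = 54.33

Work:
Reaction: q₁ = (195 - 18 - q₂)/2
Reaction: q₂ = (195 - 25 - q₁)/2
Solve simultaneously:
q₁* = (195 - 2×18 + 25)/3 = 61.33
q₂* = (195 - 2×25 + 18)/3 = 54.33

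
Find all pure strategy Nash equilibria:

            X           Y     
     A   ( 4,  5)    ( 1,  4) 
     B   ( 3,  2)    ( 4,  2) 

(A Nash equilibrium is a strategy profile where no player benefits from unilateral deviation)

Nash equilibrium: (A, X), (B, Y)

Work:
Best responses:
  P1 vs X: payoffs [4, 3] → best response A (payoff 4)
  P1 vs Y: payoffs [1, 4] → best response B (payoff 4)
  P2 vs A: payoffs [5, 4] → best response X (payoff 5)
  P2 vs B: payoffs [2, 2] → best response X/Y (payoff 2)
Mutual best responses: (A,X), (B,Y) → Nash equilibria.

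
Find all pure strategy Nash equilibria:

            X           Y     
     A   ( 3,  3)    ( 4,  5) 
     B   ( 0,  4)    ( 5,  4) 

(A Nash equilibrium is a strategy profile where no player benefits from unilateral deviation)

Nash equilibrium: (B, Y)

Work:
Best responses:
  P1 vs X: payoffs [3, 0] → best response A (payoff 3)
  P1 vs Y: payoffs [4, 5] → best response B (payoff 5)
  P2 vs A: payoffs [3, 5] → best response Y (payoff 5)
  P2 vs B: payoffs [4, 4] → best response X/Y (payoff 4)
Mutual best responses: (B,Y) → Nash equilibria.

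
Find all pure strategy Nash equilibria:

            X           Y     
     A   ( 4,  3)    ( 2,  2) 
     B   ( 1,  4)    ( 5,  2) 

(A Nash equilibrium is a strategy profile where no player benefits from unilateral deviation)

Nash equilibrium: (A, X)

Work:
Best responses:
  P1 vs X: payoffs [4, 1] → best response A (payoff 4)
  P1 vs Y: payoffs [2, 5] → best response B (payoff 5)
  P2 vs A: payoffs [3, 2] → best response X (payoff 3)
  P2 vs B: payoffs [4, 2] → best response X (payoff 4)
Mutual best responses: (A,X) → Nash equilibria.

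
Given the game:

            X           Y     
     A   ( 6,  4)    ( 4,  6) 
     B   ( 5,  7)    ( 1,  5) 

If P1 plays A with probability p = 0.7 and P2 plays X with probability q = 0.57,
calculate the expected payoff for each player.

E[P1] = 4.582, E[P2] = 5.244

Work:
E[P1] = p·q·π₁(A,X) + p·(1-q)·π₁(A,Y) + (1-p)·q·π₁(B,X) + (1-p)·(1-q)·π₁(B,Y)
= 0.7·0.57·6 + 0.7·0.43·4 + 0.3·0.57·5 + 0.3·0.43·1
= 4.582

E[P2] = 5.244 (similar calculation)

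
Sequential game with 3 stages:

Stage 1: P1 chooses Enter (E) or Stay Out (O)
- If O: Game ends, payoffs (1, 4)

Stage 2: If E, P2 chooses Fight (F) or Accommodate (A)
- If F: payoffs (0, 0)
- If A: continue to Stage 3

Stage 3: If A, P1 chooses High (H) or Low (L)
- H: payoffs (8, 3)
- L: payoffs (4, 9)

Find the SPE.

SPE: (E, A, H); Outcome (8, 3)

Work:
Stage 3: P1 chooses H (8 vs 4)
Stage 2: P2: F->0, A->3 (anticipating H). Choose A
Stage 1: P1: O->1, E->8 (anticipating A, H). Choose E
SPE path: E -> A -> H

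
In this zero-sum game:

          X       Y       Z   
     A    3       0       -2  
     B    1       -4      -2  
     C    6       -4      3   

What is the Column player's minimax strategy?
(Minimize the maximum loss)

Column should play Y, value = 0

Work:
Column player minimizes Row's maximum payoff:
Column X: max payoff to Row = 6
Column Y: max payoff to Row = 0
Column Z: max payoff to Row = 3
Minimum is 0, achieved by column Y.
Minimax strategy: Y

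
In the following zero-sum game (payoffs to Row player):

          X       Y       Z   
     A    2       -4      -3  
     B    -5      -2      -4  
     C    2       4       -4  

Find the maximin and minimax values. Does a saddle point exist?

Maximin = -4, Minimax = -3, Saddle: False

Work:
Row minimums: [-4, -5, -4] → maximin = -4
Column maximums: [2, 4, -3] → minimax = -3
No saddle point (maximin ≠ minimax). Mixed strategy needed.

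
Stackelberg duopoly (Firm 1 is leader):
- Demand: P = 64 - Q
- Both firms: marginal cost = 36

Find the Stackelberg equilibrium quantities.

q₁* (leader) = 14.0, q₂* (follower) = 7.0

Work:
Follower's reaction: q₂ = (a - c - q₁)/2
Leader substitutes: π₁ = q₁·(a - q₁ - (a-c-q₁)/2 - c)
FOC: q₁* = (64 - 36)/2 = 14.00
Then: q₂* = (64 - 36 - 14.0)/2 = 7.00
Leader has first-mover advantage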